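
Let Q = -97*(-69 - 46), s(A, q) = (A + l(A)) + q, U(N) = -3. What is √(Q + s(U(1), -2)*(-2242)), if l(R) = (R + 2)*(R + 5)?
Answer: √26849 ≈ 163.86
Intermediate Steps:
l(R) = (2 + R)*(5 + R)
s(A, q) = 10 + q + A² + 8*A (s(A, q) = (A + (10 + A² + 7*A)) + q = (10 + A² + 8*A) + q = 10 + q + A² + 8*A)
Q = 11155 (Q = -97*(-115) = 11155)
√(Q + s(U(1), -2)*(-2242)) = √(11155 + (10 - 2 + (-3)² + 8*(-3))*(-2242)) = √(11155 + (10 - 2 + 9 - 24)*(-2242)) = √(11155 - 7*(-2242)) = √(11155 + 15694) = √26849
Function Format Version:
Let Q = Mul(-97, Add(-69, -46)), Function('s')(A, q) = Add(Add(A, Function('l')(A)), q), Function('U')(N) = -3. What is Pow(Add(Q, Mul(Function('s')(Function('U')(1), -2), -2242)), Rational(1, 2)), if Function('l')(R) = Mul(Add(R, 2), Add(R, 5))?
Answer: Pow(26849, Rational(1, 2)) ≈ 163.86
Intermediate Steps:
Function('l')(R) = Mul(Add(2, R), Add(5, R))
Function('s')(A, q) = Add(10, q, Pow(A, 2), Mul(8, A)) (Function('s')(A, q) = Add(Add(A, Add(10, Pow(A, 2), Mul(7, A))), q) = Add(Add(10, Pow(A, 2), Mul(8, A)), q) = Add(10, q, Pow(A, 2), Mul(8, A)))
Q = 11155 (Q = Mul(-97, -115) = 11155)
Pow(Add(Q, Mul(Function('s')(Function('U')(1), -2), -2242)), Rational(1, 2)) = Pow(Add(11155, Mul(Add(10, -2, Pow(-3, 2), Mul(8, -3)), -2242)), Rational(1, 2)) = Pow(Add(11155, Mul(Add(10, -2, 9, -24), -2242)), Rational(1, 2)) = Pow(Add(11155, Mul(-7, -2242)), Rational(1, 2)) = Pow(Add(11155, 15694), Rational(1, 2)) = Pow(26849, Rational(1, 2))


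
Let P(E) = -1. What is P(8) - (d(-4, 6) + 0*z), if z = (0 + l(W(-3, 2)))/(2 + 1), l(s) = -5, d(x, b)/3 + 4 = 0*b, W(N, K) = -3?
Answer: 11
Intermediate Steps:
d(x, b) = -12 (d(x, b) = -12 + 3*(0*b) = -12 + 3*0 = -12 + 0 = -12)
z = -5/3 (z = (0 - 5)/(2 + 1) = -5/3 ≈ -1.6667)
P(8) - (d(-4, 6) + 0*z) = -1 - (-12 + 0*(-5/3)) = -1 - (-12 + 0) = -1 - 1*(-12) = -1 + 12 = 11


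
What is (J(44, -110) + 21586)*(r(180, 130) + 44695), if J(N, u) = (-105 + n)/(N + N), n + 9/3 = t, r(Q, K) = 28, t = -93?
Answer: 84945390341/88 ≈ 9.6529e+8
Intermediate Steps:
n = -96 (n = -3 - 93 = -96)
J(N, u) = -201/(2*N) (J(N, u) = (-105 - 96)/(N + N) = -201*1/(2*N) = -201/(2*N))
(J(44, -110) + 21586)*(r(180, 130) + 44695) = (-201/2/44 + 21586)*(28 + 44695) = (-201/2*1/44 + 21586)*44723 = (-201/88 + 21586)*44723 = (1899367/88)*44723 = 84945390341/88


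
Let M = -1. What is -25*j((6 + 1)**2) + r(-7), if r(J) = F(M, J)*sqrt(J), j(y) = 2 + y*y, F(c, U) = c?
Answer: -60075 - I*sqrt(7) ≈ -60075.0 - 2.6458*I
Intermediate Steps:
j(y) = 2 + y**2
r(J) = -sqrt(J)
-25*j((6 + 1)**2) + r(-7) = -25*(2 + ((6 + 1)**2)**2) - sqrt(-7) = -25*(2 + (7**2)**2) - I*sqrt(7) = -25*(2 + 49**2) - I*sqrt(7) = -25*(2 + 2401) - I*sqrt(7) = -25*2403 - I*sqrt(7) = -60075 - I*sqrt(7)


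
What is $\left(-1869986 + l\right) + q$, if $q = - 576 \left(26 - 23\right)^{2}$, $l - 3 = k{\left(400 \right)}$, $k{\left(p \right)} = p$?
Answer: $-1874767$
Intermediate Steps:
$l = 403$ ($l = 3 + 400 = 403$)
$q = -5184$ ($q = - 576 \cdot 3^{2} = \left(-576\right) 9 = -5184$)
$\left(-1869986 + l\right) + q = \left(-1869986 + 403\right) - 5184 = -1869583 - 5184 = -1874767$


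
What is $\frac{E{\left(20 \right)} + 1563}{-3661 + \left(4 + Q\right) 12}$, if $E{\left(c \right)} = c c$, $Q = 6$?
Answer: $- \frac{1963}{3541} \approx -0.55436$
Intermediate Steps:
$E{\left(c \right)} = c^{2}$
$\frac{E{\left(20 \right)} + 1563}{-3661 + \left(4 + Q\right) 12} = \frac{20^{2} + 1563}{-3661 + \left(4 + 6\right) 12} = \frac{400 + 1563}{-3661 + 10 \cdot 12} = \frac{1963}{-3661 + 120} = \frac{1963}{-3541} = 1963 \left(- \frac{1}{3541}\right) = - \frac{1963}{3541}$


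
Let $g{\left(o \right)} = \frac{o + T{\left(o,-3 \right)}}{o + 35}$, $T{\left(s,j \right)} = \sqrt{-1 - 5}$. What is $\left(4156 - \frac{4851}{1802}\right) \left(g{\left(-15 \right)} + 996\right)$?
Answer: $\frac{29794843041}{7208} + \frac{7484261 i \sqrt{6}}{36040} \approx 4.1336 \cdot 10^{6} + 508.67 i$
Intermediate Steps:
$T{\left(s,j \right)} = i \sqrt{6}$ ($T{\left(s,j \right)} = \sqrt{-6} = i \sqrt{6}$)
$g{\left(o \right)} = \frac{o + i \sqrt{6}}{35 + o}$ ($g{\left(o \right)} = \frac{o + i \sqrt{6}}{o + 35} = \frac{o + i \sqrt{6}}{35 + o}$)
$\left(4156 - \frac{4851}{1802}\right) \left(g{\left(-15 \right)} + 996\right) = \left(4156 - \frac{4851}{1802}\right) \left(\frac{-15 + i \sqrt{6}}{35 - 15} + 996\right) = \left(4156 - \frac{4851}{1802}\right) \left(\frac{-15 + i \sqrt{6}}{20} + 996\right) = \frac{7484261 \left(\left(- \frac{3}{4} + \frac{i \sqrt{6}}{20}\right) + 996\right)}{1802} = \frac{7484261 \left(\frac{3981}{4} + \frac{i \sqrt{6}}{20}\right)}{1802} = \frac{29794843041}{7208} + \frac{7484261 i \sqrt{6}}{36040}$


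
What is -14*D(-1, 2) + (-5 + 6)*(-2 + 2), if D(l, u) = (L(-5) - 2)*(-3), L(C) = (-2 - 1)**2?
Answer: 294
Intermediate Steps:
L(C) = 9 (L(C) = (-3)**2 = 9)
D(l, u) = -21 (D(l, u) = (9 - 2)*(-3) = 7*(-3) = -21)
-14*D(-1, 2) + (-5 + 6)*(-2 + 2) = -14*(-21) + (-5 + 6)*(-2 + 2) = 294 + 1*0 = 294 + 0 = 294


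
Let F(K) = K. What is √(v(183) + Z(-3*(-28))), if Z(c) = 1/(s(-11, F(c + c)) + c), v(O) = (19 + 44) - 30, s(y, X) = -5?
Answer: 4*√12877/79 ≈ 5.7457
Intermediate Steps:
v(O) = 33 (v(O) = 63 - 30 = 33)
Z(c) = 1/(-5 + c)
√(v(183) + Z(-3*(-28))) = √(33 + 1/(-5 - 3*(-28))) = √(33 + 1/(-5 + 84)) = √(33 + 1/79) = √(2608/79) = 4*√12877/79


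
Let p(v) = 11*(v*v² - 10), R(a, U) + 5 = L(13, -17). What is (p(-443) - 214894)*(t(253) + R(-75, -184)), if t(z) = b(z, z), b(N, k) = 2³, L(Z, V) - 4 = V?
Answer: 9565363810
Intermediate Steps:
L(Z, V) = 4 + V
R(a, U) = -18 (R(a, U) = -5 + (4 - 17) = -5 - 13 = -18)
p(v) = -110 + 11*v³ (p(v) = 11*(v³ - 10) = 11*(-10 + v³) = -110 + 11*v³)
b(N, k) = 8
t(z) = 8
(p(-443) - 214894)*(t(253) + R(-75, -184)) = ((-110 + 11*(-443)³) - 214894)*(8 - 18) = ((-110 + 11*(-86938307)) - 214894)*(-10) = ((-110 - 956321377) - 214894)*(-10) = (-956321487 - 214894)*(-10) = -956536381*(-10) = 9565363810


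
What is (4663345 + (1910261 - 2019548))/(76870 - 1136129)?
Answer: -4554058/1059259 ≈ -4.2993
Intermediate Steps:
(4663345 + (1910261 - 2019548))/(76870 - 1136129) = (4663345 - 109287)/(-1059259) = 4554058*(-1/1059259) = -4554058/1059259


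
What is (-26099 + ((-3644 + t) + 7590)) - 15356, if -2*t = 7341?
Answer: -82359/2 ≈ -41180.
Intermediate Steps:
t = -7341/2 (t = -1/2*7341 = -7341/2 ≈ -3670.5)
(-26099 + ((-3644 + t) + 7590)) - 15356 = (-26099 + ((-3644 - 7341/2) + 7590)) - 15356 = (-26099 + (-14629/2 + 7590)) - 15356 = (-26099 + 551/2) - 15356 = -51647/2 - 15356 = -82359/2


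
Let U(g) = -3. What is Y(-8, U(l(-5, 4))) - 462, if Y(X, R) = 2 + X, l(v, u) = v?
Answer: -468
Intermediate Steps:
Y(-8, U(l(-5, 4))) - 462 = (2 - 8) - 462 = -6 - 462 = -468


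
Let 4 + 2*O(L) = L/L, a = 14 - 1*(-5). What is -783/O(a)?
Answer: 522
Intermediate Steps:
a = 19 (a = 14 + 5 = 19)
O(L) = -3/2 (O(L) = -2 + (L/L)/2 = -2 + (1/2)*1 = -2 + 1/2 = -3/2)
-783/O(a) = -783/(-3/2) = -783*(-2/3) = 522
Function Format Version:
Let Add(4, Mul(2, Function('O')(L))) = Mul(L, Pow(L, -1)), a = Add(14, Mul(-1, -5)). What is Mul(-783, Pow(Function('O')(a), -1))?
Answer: 522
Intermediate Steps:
a = 19 (a = Add(14, 5) = 19)
Function('O')(L) = Rational(-3, 2) (Function('O')(L) = Add(-2, Mul(Rational(1, 2), Mul(L, Pow(L, -1)))) = Add(-2, Mul(Rational(1, 2), 1)) = Add(-2, Rational(1, 2)) = Rational(-3, 2))
Mul(-783, Pow(Function('O')(a), -1)) = Mul(-783, Pow(Rational(-3, 2), -1)) = Mul(-783, Rational(-2, 3)) = 522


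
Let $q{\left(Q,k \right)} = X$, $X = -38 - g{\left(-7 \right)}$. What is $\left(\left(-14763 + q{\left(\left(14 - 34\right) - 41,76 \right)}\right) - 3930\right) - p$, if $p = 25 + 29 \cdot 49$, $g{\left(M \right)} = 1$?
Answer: $-20178$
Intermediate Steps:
$X = -39$ ($X = -38 - 1 = -39$)
$q{\left(Q,k \right)} = -39$
$p = 1446$ ($p = 25 + 1421 = 1446$)
$\left(\left(-14763 + q{\left(\left(14 - 34\right) - 41,76 \right)}\right) - 3930\right) - p = \left(\left(-14763 - 39\right) - 3930\right) - 1446 = \left(-14802 - 3930\right) - 1446 = -18732 - 1446 = -20178$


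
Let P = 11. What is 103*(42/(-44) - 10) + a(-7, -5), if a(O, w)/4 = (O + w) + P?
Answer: -24911/22 ≈ -1132.3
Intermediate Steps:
a(O, w) = 44 + 4*O + 4*w (a(O, w) = 4*((O + w) + 11) = 4*(11 + O + w) = 44 + 4*O + 4*w)
103*(42/(-44) - 10) + a(-7, -5) = 103*(42/(-44) - 10) + (44 + 4*(-7) + 4*(-5)) = 103*(42*(-1/44) - 10) + (44 - 28 - 20) = 103*(-21/22 - 10) - 4 = 103*(-241/22) - 4 = -24823/22 - 4 = -24911/22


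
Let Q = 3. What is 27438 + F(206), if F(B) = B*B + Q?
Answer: 69877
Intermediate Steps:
F(B) = 3 + B² (F(B) = B*B + 3 = B² + 3 = 3 + B²)
27438 + F(206) = 27438 + (3 + 206²) = 27438 + (3 + 42436) = 27438 + 42439 = 69877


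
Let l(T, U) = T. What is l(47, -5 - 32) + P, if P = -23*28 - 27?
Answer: -624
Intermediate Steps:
P = -671 (P = -644 - 27 = -671)
l(47, -5 - 32) + P = 47 - 671 = -624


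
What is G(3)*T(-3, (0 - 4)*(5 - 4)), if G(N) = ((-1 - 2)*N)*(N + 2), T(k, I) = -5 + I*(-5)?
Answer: -675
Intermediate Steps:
T(k, I) = -5 - 5*I
G(N) = -3*N*(2 + N) (G(N) = (-3*N)*(2 + N) = -3*N*(2 + N))
G(3)*T(-3, (0 - 4)*(5 - 4)) = (-3*3*(2 + 3))*(-5 - 5*(0 - 4)*(5 - 4)) = (-3*3*5)*(-5 - (-20)) = -45*(-5 - 5*(-4)) = -45*(-5 + 20) = -45*15 = -675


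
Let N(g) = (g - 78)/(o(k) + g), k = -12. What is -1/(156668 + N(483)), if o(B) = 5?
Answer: -488/76454389 ≈ -6.3829e-6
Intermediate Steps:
N(g) = (-78 + g)/(5 + g) (N(g) = (g - 78)/(5 + g) = (-78 + g)/(5 + g))
-1/(156668 + N(483)) = -1/(156668 + (-78 + 483)/(5 + 483)) = -1/(156668 + 405/488) = -1/76454389/488 = -1*488/76454389 = -488/76454389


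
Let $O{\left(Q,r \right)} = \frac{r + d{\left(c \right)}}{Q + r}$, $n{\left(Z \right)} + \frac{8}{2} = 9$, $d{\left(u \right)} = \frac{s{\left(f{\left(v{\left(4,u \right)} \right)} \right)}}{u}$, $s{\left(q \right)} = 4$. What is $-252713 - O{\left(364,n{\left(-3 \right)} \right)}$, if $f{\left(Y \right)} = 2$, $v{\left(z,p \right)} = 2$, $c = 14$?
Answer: $- \frac{652757716}{2583} \approx -2.5271 \cdot 10^{5}$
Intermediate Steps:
$d{\left(u \right)} = \frac{4}{u}$
$n{\left(Z \right)} = 5$ ($n{\left(Z \right)} = -4 + 9 = 5$)
$O{\left(Q,r \right)} = \frac{\frac{2}{7} + r}{Q + r}$ ($O{\left(Q,r \right)} = \frac{r + \frac{4}{14}}{Q + r} = \frac{r + 4 \cdot \frac{1}{14}}{Q + r} = \frac{r + \frac{2}{7}}{Q + r} = \frac{\frac{2}{7} + r}{Q + r}$)
$-252713 - O{\left(364,n{\left(-3 \right)} \right)} = -252713 - \frac{\frac{2}{7} + 5}{364 + 5} = -252713 - \frac{1}{369} \cdot \frac{37}{7} = -252713 - \frac{37}{2583} = - \frac{652757716}{2583}$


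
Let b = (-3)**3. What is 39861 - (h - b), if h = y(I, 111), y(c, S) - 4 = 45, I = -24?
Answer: 39785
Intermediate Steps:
y(c, S) = 49 (y(c, S) = 4 + 45 = 49)
b = -27
h = 49
39861 - (h - b) = 39861 - (49 - 1*(-27)) = 39861 - (49 + 27) = 39861 - 1*76 = 39861 - 76 = 39785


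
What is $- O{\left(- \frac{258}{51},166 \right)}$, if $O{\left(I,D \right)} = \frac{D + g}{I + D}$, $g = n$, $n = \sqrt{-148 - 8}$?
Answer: $- \frac{1411}{1368} - \frac{17 i \sqrt{39}}{1368} \approx -1.0314 - 0.077606 i$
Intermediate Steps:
$n = 2 i \sqrt{39}$ ($n = \sqrt{-156} = 2 i \sqrt{39} \approx 12.49 i$)
$g = 2 i \sqrt{39} \approx 12.49 i$
$O{\left(I,D \right)} = \frac{D + 2 i \sqrt{39}}{D + I}$ ($O{\left(I,D \right)} = \frac{D + 2 i \sqrt{39}}{I + D} = \frac{D + 2 i \sqrt{39}}{D + I}$)
$- O{\left(- \frac{258}{51},166 \right)} = - \frac{166 + 2 i \sqrt{39}}{166 - \frac{258}{51}} = - \frac{166 + 2 i \sqrt{39}}{166 - \frac{86}{17}} = - \frac{166 + 2 i \sqrt{39}}{\frac{2736}{17}} = - \frac{17 \left(166 + 2 i \sqrt{39}\right)}{2736} = - (\frac{1411}{1368} + \frac{17 i \sqrt{39}}{1368}) = - \frac{1411}{1368} - \frac{17 i \sqrt{39}}{1368}$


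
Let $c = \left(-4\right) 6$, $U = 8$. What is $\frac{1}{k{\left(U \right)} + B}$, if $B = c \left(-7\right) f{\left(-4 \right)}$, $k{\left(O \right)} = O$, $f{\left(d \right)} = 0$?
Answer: $\frac{1}{8} \approx 0.125$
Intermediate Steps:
$c = -24$
$B = 0$ ($B = \left(-24\right) \left(-7\right) 0 = 168 \cdot 0 = 0$)
$\frac{1}{k{\left(U \right)} + B} = \frac{1}{8 + 0} = \frac{1}{8}$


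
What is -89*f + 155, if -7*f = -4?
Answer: 729/7 ≈ 104.14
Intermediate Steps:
f = 4/7 (f = -⅐*(-4) = 4/7 ≈ 0.57143)
-89*f + 155 = -89*4/7 + 155 = -356/7 + 155 = 729/7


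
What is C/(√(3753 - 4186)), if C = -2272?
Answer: 2272*I*√433/433 ≈ 109.19*I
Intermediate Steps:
C/(√(3753 - 4186)) = -2272/√(3753 - 4186) = -2272*(-I*√433/433) = -(-2272)*I*√433/433 = 2272*I*√433/433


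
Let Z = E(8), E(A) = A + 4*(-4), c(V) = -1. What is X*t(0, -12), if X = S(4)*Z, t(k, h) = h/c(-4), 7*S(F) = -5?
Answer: 480/7 ≈ 68.571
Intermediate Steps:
E(A) = -16 + A (E(A) = A - 16 = -16 + A)
S(F) = -5/7 (S(F) = (1/7)*(-5) = -5/7)
Z = -8 (Z = -16 + 8 = -8)
t(k, h) = -h (t(k, h) = h/(-1) = h*(-1) = -h)
X = 40/7 (X = -5/7*(-8) = 40/7 ≈ 5.7143)
X*t(0, -12) = 40*(-1*(-12))/7 = (40/7)*12 = 480/7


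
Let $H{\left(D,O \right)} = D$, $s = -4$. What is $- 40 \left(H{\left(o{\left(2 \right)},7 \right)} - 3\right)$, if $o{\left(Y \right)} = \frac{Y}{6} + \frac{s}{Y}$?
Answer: $\frac{560}{3} \approx 186.67$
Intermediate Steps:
$o{\left(Y \right)} = - \frac{4}{Y} + \frac{Y}{6}$ ($o{\left(Y \right)} = \frac{Y}{6} - \frac{4}{Y} = - \frac{4}{Y} + \frac{Y}{6}$)
$- 40 \left(H{\left(o{\left(2 \right)},7 \right)} - 3\right) = - 40 \left(\left(- \frac{4}{2} + \frac{1}{6} \cdot 2\right) - 3\right) = - 40 \left(\left(\left(-4\right) \frac{1}{2} + \frac{1}{3}\right) - 3\right) = - 40 \left(\left(-2 + \frac{1}{3}\right) - 3\right) = - 40 \left(- \frac{5}{3} - 3\right) = \left(-40\right) \left(- \frac{14}{3}\right) = \frac{560}{3}$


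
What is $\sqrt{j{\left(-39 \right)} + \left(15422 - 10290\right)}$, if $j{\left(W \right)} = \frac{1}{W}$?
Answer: $\frac{\sqrt{7805733}}{39} \approx 71.638$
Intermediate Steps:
$\sqrt{j{\left(-39 \right)} + \left(15422 - 10290\right)} = \sqrt{\frac{1}{-39} + \left(15422 - 10290\right)} = \sqrt{- \frac{1}{39} + \left(15422 - 10290\right)} = \sqrt{- \frac{1}{39} + 5132} = \sqrt{\frac{200147}{39}} = \frac{\sqrt{7805733}}{39}$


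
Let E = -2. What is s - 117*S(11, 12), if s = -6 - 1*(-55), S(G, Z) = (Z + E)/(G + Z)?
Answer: -43/23 ≈ -1.8696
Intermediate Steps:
S(G, Z) = (-2 + Z)/(G + Z) (S(G, Z) = (Z - 2)/(G + Z) = (-2 + Z)/(G + Z))
s = 49 (s = -6 + 55 = 49)
s - 117*S(11, 12) = 49 - 117*(-2 + 12)/(11 + 12) = 49 - 117*10/23 = 49 - 1170/23 = -43/23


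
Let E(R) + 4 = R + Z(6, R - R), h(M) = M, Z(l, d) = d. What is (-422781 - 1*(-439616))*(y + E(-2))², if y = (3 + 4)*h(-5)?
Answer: 28299635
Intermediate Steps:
y = -35 (y = (3 + 4)*(-5) = 7*(-5) = -35)
E(R) = -4 + R (E(R) = -4 + (R + (R - R)) = -4 + (R + 0) = -4 + R)
(-422781 - 1*(-439616))*(y + E(-2))² = (-422781 - 1*(-439616))*(-35 + (-4 - 2))² = (-422781 + 439616)*(-35 - 6)² = 16835*(-41)² = 16835*1681 = 28299635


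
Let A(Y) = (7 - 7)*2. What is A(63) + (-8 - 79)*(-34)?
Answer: 2958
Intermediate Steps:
A(Y) = 0 (A(Y) = 0*2 = 0)
A(63) + (-8 - 79)*(-34) = 0 + (-8 - 79)*(-34) = 0 - 87*(-34) = 0 + 2958 = 2958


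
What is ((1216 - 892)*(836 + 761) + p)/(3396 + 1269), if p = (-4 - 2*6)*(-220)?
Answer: 520948/4665 ≈ 111.67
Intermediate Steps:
p = 3520 (p = (-4 - 12)*(-220) = -16*(-220) = 3520)
((1216 - 892)*(836 + 761) + p)/(3396 + 1269) = ((1216 - 892)*(836 + 761) + 3520)/(3396 + 1269) = (324*1597 + 3520)/4665 = (517428 + 3520)*(1/4665) = 520948*(1/4665) = 520948/4665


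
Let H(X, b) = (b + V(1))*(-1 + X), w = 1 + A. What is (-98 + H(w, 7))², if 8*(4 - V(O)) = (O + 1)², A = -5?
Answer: 90601/4 ≈ 22650.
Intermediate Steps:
V(O) = 4 - (1 + O)²/8 (V(O) = 4 - (O + 1)²/8 = 4 - (1 + O)²/8)
w = -4 (w = 1 - 5 = -4)
H(X, b) = (-1 + X)*(7/2 + b) (H(X, b) = (b + (4 - (1 + 1)²/8))*(-1 + X) = (b + (4 - ⅛*2²))*(-1 + X) = (b + (4 - ⅛*4))*(-1 + X) = (b + (4 - ½))*(-1 + X) = (b + 7/2)*(-1 + X) = (7/2 + b)*(-1 + X) = (-1 + X)*(7/2 + b))
(-98 + H(w, 7))² = (-98 + (-7/2 - 1*7 + (7/2)*(-4) - 4*7))² = (-98 + (-7/2 - 7 - 14 - 28))² = (-98 - 105/2)² = (-301/2)² = 90601/4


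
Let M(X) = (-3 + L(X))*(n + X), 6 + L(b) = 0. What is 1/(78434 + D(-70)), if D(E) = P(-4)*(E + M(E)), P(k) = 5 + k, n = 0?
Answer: 1/78994 ≈ 1.2659e-5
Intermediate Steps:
L(b) = -6 (L(b) = -6 + 0 = -6)
M(X) = -9*X (M(X) = (-3 - 6)*(0 + X) = -9*X)
D(E) = -8*E (D(E) = (5 - 4)*(E - 9*E) = 1*(-8*E) = -8*E)
1/(78434 + D(-70)) = 1/(78434 - 8*(-70)) = 1/(78434 + 560) = 1/78994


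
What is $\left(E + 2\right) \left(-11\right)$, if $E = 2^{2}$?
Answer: $-66$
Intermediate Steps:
$E = 4$
$\left(E + 2\right) \left(-11\right) = \left(4 + 2\right) \left(-11\right) = 6 \left(-11\right) = -66$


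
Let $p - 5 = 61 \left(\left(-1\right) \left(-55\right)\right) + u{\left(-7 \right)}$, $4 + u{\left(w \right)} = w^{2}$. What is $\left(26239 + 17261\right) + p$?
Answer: $46905$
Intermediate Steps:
$u{\left(w \right)} = -4 + w^{2}$
$p = 3405$ ($p = 5 - \left(4 - 49 - \left(-61\right) \left(-55\right)\right) = 5 + \left(61 \cdot 55 + \left(-4 + 49\right)\right) = 5 + \left(3355 + 45\right) = 5 + 3400 = 3405$)
$\left(26239 + 17261\right) + p = \left(26239 + 17261\right) + 3405 = 43500 + 3405 = 46905$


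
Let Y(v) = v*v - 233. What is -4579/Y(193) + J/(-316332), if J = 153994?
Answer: -1787181533/2927336328 ≈ -0.61051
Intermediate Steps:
Y(v) = -233 + v**2 (Y(v) = v**2 - 233 = -233 + v**2)
-4579/Y(193) + J/(-316332) = -4579/(-233 + 193**2) + 153994/(-316332) = -4579/(-233 + 37249) + 153994*(-1/316332) = -4579/37016 - 76997/158166 = -1787181533/2927336328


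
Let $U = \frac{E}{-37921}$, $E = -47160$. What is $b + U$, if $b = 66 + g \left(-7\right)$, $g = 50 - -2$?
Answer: $- \frac{11253298}{37921} \approx -296.76$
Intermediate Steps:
$g = 52$ ($g = 50 + 2 = 52$)
$U = \frac{47160}{37921}$ ($U = - \frac{47160}{-37921} = \left(-47160\right) \left(- \frac{1}{37921}\right) = \frac{47160}{37921} \approx 1.2436$)
$b = -298$ ($b = 66 + 52 \left(-7\right) = 66 - 364 = -298$)
$b + U = -298 + \frac{47160}{37921} = - \frac{11253298}{37921}$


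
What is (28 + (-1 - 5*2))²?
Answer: 289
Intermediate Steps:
(28 + (-1 - 5*2))² = (28 + (-1 - 10))² = (28 - 11)² = 17² = 289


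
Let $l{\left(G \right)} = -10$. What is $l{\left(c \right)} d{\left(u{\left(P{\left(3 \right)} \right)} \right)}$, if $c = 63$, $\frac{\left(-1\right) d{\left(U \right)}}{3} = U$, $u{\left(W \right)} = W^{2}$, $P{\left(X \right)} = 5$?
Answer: $750$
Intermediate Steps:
$d{\left(U \right)} = - 3 U$
$l{\left(c \right)} d{\left(u{\left(P{\left(3 \right)} \right)} \right)} = - 10 \left(- 3 \cdot 5^{2}\right) = - 10 \left(\left(-3\right) 25\right) = \left(-10\right) \left(-75\right) = 750$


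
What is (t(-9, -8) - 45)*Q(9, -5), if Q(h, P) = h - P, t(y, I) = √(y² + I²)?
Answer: -630 + 14*√145 ≈ -461.42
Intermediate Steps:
t(y, I) = √(I² + y²)
(t(-9, -8) - 45)*Q(9, -5) = (√((-8)² + (-9)²) - 45)*(9 - 1*(-5)) = (√(64 + 81) - 45)*(9 + 5) = (√145 - 45)*14 = (-45 + √145)*14 = -630 + 14*√145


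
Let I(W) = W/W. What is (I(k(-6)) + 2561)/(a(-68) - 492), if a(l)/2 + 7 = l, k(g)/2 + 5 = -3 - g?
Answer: -427/107 ≈ -3.9907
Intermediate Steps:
k(g) = -16 - 2*g (k(g) = -10 + 2*(-3 - g) = -10 + (-6 - 2*g) = -16 - 2*g)
a(l) = -14 + 2*l
I(W) = 1
(I(k(-6)) + 2561)/(a(-68) - 492) = (1 + 2561)/((-14 + 2*(-68)) - 492) = 2562/((-14 - 136) - 492) = 2562/(-150 - 492) = 2562/(-642) = 2562*(-1/642) = -427/107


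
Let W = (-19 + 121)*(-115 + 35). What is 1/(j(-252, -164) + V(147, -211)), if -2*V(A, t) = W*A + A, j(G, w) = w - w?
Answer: 2/1199373 ≈ 1.6675e-6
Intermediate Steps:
j(G, w) = 0
W = -8160 (W = 102*(-80) = -8160)
V(A, t) = 8159*A/2 (V(A, t) = -(-8160*A + A)/2 = -(-8159)*A/2 = 8159*A/2)
1/(j(-252, -164) + V(147, -211)) = 1/(0 + (8159/2)*147) = 1/(0 + 1199373/2) = 1/(1199373/2) = 2/1199373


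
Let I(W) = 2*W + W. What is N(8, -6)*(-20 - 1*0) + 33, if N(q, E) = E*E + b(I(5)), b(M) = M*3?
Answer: -1587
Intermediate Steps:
I(W) = 3*W
b(M) = 3*M
N(q, E) = 45 + E**2 (N(q, E) = E*E + 3*(3*5) = E**2 + 3*15 = E**2 + 45 = 45 + E**2)
N(8, -6)*(-20 - 1*0) + 33 = (45 + (-6)**2)*(-20 - 1*0) + 33 = (45 + 36)*(-20 + 0) + 33 = 81*(-20) + 33 = -1620 + 33 = -1587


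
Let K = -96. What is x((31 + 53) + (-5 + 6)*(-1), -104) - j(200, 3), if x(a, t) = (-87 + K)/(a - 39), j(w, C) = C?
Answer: -315/44 ≈ -7.1591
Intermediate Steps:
x(a, t) = -183/(-39 + a) (x(a, t) = (-87 - 96)/(a - 39) = -183/(-39 + a))
x((31 + 53) + (-5 + 6)*(-1), -104) - j(200, 3) = -183/(-39 + ((31 + 53) + (-5 + 6)*(-1))) - 1*3 = -183/(-39 + (84 + 1*(-1))) - 3 = -183/(-39 + (84 - 1)) - 3 = -183/(-39 + 83) - 3 = -183/44 - 3 = -315/44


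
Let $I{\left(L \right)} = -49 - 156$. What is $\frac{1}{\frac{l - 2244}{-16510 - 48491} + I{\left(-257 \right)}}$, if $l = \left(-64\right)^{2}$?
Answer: $- \frac{65001}{13327057} \approx -0.0048774$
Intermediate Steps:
$l = 4096$
$I{\left(L \right)} = -205$ ($I{\left(L \right)} = -49 - 156 = -205$)
$\frac{1}{\frac{l - 2244}{-16510 - 48491} + I{\left(-257 \right)}} = \frac{1}{\frac{4096 - 2244}{-16510 - 48491} - 205} = \frac{1}{\frac{1852}{-65001} - 205} = \frac{1}{1852 \left(- \frac{1}{65001}\right) - 205} = \frac{1}{- \frac{1852}{65001} - 205} = \frac{1}{- \frac{13327057}{65001}} = - \frac{65001}{13327057}$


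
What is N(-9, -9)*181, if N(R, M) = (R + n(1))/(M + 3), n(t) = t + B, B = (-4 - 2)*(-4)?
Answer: -1448/3 ≈ -482.67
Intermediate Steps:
B = 24 (B = -6*(-4) = 24)
n(t) = 24 + t (n(t) = t + 24 = 24 + t)
N(R, M) = (25 + R)/(3 + M) (N(R, M) = (R + (24 + 1))/(M + 3) = (R + 25)/(3 + M) = (25 + R)/(3 + M))
N(-9, -9)*181 = ((25 - 9)/(3 - 9))*181 = (16/(-6))*181 = -⅙*16*181 = -8/3*181 = -1448/3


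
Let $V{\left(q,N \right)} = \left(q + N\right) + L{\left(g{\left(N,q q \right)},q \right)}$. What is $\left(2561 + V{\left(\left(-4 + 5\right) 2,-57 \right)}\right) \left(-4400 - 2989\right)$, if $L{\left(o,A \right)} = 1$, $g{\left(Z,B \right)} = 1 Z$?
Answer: $-18524223$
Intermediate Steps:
$g{\left(Z,B \right)} = Z$
$V{\left(q,N \right)} = 1 + N + q$ ($V{\left(q,N \right)} = \left(q + N\right) + 1 = \left(N + q\right) + 1 = 1 + N + q$)
$\left(2561 + V{\left(\left(-4 + 5\right) 2,-57 \right)}\right) \left(-4400 - 2989\right) = \left(2561 + \left(1 - 57 + \left(-4 + 5\right) 2\right)\right) \left(-4400 - 2989\right) = \left(2561 + \left(1 - 57 + 1 \cdot 2\right)\right) \left(-7389\right) = \left(2561 + \left(1 - 57 + 2\right)\right) \left(-7389\right) = \left(2561 - 54\right) \left(-7389\right) = 2507 \left(-7389\right) = -18524223$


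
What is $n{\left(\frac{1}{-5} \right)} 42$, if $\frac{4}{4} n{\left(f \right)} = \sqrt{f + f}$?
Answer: $\frac{42 i \sqrt{10}}{5} \approx 26.563 i$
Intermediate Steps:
$n{\left(f \right)} = \sqrt{2} \sqrt{f}$ ($n{\left(f \right)} = \sqrt{f + f} = \sqrt{2 f} = \sqrt{2} \sqrt{f}$)
$n{\left(\frac{1}{-5} \right)} 42 = \sqrt{2} \sqrt{\frac{1}{-5}} \cdot 42 = \sqrt{2} \sqrt{- \frac{1}{5}} \cdot 42 = \sqrt{2} \frac{i \sqrt{5}}{5} \cdot 42 = \frac{i \sqrt{10}}{5} \cdot 42 = \frac{42 i \sqrt{10}}{5}$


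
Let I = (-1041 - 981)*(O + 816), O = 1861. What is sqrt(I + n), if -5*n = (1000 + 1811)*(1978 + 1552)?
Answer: 6*I*sqrt(205485) ≈ 2719.8*I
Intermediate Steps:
n = -1984566 (n = -(1000 + 1811)*(1978 + 1552)/5 = -2811*3530/5 = -1/5*9922830 = -1984566)
I = -5412894 (I = (-1041 - 981)*(1861 + 816) = -2022*2677 = -5412894)
sqrt(I + n) = sqrt(-5412894 - 1984566) = sqrt(-7397460) = 6*I*sqrt(205485)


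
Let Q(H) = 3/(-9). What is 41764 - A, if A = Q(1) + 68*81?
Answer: 108769/3 ≈ 36256.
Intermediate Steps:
Q(H) = -⅓ (Q(H) = 3*(-⅑) = -⅓)
A = 16523/3 (A = -⅓ + 68*81 = -⅓ + 5508 = 16523/3 ≈ 5507.7)
41764 - A = 41764 - 1*16523/3 = 41764 - 16523/3 = 108769/3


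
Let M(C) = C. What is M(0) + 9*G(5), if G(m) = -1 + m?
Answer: 36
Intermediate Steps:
M(0) + 9*G(5) = 0 + 9*(-1 + 5) = 0 + 9*4 = 0 + 36 = 36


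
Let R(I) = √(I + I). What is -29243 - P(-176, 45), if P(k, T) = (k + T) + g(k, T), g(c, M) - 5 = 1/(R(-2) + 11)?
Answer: -3639636/125 + 2*I/125 ≈ -29117.0 + 0.016*I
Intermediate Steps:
R(I) = √2*√I (R(I) = √(2*I) = √2*√I)
g(c, M) = 5 + (11 - 2*I)/125 (g(c, M) = 5 + 1/(√2*√(-2) + 11) = 5 + 1/(√2*(I*√2) + 11) = 5 + 1/(2*I + 11) = 5 + 1/(11 + 2*I) = 5 + (11 - 2*I)/125)
P(k, T) = 636/125 + T + k - 2*I/125 (P(k, T) = (k + T) + (636/125 - 2*I/125) = (T + k) + (636/125 - 2*I/125) = 636/125 + T + k - 2*I/125)
-29243 - P(-176, 45) = -29243 - (636/125 + 45 - 176 - 2*I/125) = -29243 - (-15739/125 - 2*I/125) = -29243 + (15739/125 + 2*I/125) = -3639636/125 + 2*I/125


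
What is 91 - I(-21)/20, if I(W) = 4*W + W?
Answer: 385/4 ≈ 96.250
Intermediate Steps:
I(W) = 5*W
91 - I(-21)/20 = 91 - 5*(-21)/20 = 91 - (-105)/20 = 91 - 1*(-21/4) = 91 + 21/4 = 385/4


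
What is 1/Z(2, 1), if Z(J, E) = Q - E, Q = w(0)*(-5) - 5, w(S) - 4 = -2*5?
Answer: 1/24 ≈ 0.041667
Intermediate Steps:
w(S) = -6 (w(S) = 4 - 2*5 = 4 - 10 = -6)
Q = 25 (Q = -6*(-5) - 5 = 30 - 5 = 25)
Z(J, E) = 25 - E
1/Z(2, 1) = 1/(25 - 1*1) = 1/(25 - 1) = 1/24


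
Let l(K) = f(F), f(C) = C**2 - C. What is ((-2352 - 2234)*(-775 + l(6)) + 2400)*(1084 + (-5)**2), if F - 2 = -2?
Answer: 3944213950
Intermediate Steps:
F = 0 (F = 2 - 2 = 0)
l(K) = 0 (l(K) = 0*(-1 + 0) = 0*(-1) = 0)
((-2352 - 2234)*(-775 + l(6)) + 2400)*(1084 + (-5)**2) = ((-2352 - 2234)*(-775 + 0) + 2400)*(1084 + (-5)**2) = (-4586*(-775) + 2400)*(1084 + 25) = (3554150 + 2400)*1109 = 3556550*1109 = 3944213950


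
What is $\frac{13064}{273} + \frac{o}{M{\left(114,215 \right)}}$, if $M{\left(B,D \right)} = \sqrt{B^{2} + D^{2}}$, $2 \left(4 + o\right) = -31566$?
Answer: $\frac{13064}{273} - \frac{15787 \sqrt{59221}}{59221} \approx -17.019$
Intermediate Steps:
$o = -15787$ ($o = -4 + \frac{1}{2} \left(-31566\right) = -4 - 15783 = -15787$)
$\frac{13064}{273} + \frac{o}{M{\left(114,215 \right)}} = \frac{13064}{273} - \frac{15787}{\sqrt{114^{2} + 215^{2}}} = 13064 \cdot \frac{1}{273} - \frac{15787}{\sqrt{12996 + 46225}} = \frac{13064}{273} - \frac{15787}{\sqrt{59221}} = \frac{13064}{273} - 15787 \frac{\sqrt{59221}}{59221} = \frac{13064}{273} - \frac{15787 \sqrt{59221}}{59221}$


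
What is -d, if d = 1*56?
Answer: -56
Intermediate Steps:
d = 56
-d = -1*56 = -56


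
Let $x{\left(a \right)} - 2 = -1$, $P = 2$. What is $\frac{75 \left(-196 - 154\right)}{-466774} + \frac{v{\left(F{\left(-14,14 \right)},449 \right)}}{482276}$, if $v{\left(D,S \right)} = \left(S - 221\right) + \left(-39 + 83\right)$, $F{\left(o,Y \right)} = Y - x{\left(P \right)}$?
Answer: $\frac{228334063}{4019891029} \approx 0.056801$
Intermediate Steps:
$x{\left(a \right)} = 1$ ($x{\left(a \right)} = 2 - 1 = 1$)
$F{\left(o,Y \right)} = -1 + Y$ ($F{\left(o,Y \right)} = Y - 1 = -1 + Y$)
$v{\left(D,S \right)} = -177 + S$ ($v{\left(D,S \right)} = \left(-221 + S\right) + 44 = -177 + S$)
$\frac{75 \left(-196 - 154\right)}{-466774} + \frac{v{\left(F{\left(-14,14 \right)},449 \right)}}{482276} = \frac{75 \left(-196 - 154\right)}{-466774} + \frac{-177 + 449}{482276} = 75 \left(-350\right) \left(- \frac{1}{466774}\right) + 272 \cdot \frac{1}{482276} = \left(-26250\right) \left(- \frac{1}{466774}\right) + \frac{68}{120569} = \frac{1875}{33341} + \frac{68}{120569} = \frac{228334063}{4019891029}$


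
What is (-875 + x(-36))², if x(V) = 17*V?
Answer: 2211169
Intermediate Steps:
(-875 + x(-36))² = (-875 + 17*(-36))² = (-875 - 612)² = (-1487)² = 2211169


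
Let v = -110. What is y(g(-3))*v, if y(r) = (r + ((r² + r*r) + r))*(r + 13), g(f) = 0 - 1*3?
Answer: -13200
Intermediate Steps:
g(f) = -3 (g(f) = 0 - 3 = -3)
y(r) = (13 + r)*(2*r + 2*r²) (y(r) = (r + ((r² + r²) + r))*(13 + r) = (r + (2*r² + r))*(13 + r) = (r + (r + 2*r²))*(13 + r) = (2*r + 2*r²)*(13 + r) = (13 + r)*(2*r + 2*r²))
y(g(-3))*v = (2*(-3)*(13 + (-3)² + 14*(-3)))*(-110) = (2*(-3)*(13 + 9 - 42))*(-110) = (2*(-3)*(-20))*(-110) = 120*(-110) = -13200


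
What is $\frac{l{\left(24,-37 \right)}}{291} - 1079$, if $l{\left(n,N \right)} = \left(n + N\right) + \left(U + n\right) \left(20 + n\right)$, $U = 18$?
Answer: $- \frac{312154}{291} \approx -1072.7$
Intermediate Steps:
$l{\left(n,N \right)} = N + n + \left(18 + n\right) \left(20 + n\right)$ ($l{\left(n,N \right)} = \left(n + N\right) + \left(18 + n\right) \left(20 + n\right) = \left(N + n\right) + \left(18 + n\right) \left(20 + n\right) = N + n + \left(18 + n\right) \left(20 + n\right)$)
$\frac{l{\left(24,-37 \right)}}{291} - 1079 = \frac{360 - 37 + 24^{2} + 39 \cdot 24}{291} - 1079 = \left(360 - 37 + 576 + 936\right) \frac{1}{291} - 1079 = 1835 \cdot \frac{1}{291} - 1079 = \frac{1835}{291} - 1079 = - \frac{312154}{291}$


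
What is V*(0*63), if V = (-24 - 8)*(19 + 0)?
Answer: 0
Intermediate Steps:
V = -608 (V = -32*19 = -608)
V*(0*63) = -0*63 = -608*0 = 0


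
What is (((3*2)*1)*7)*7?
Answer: 294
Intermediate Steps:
(((3*2)*1)*7)*7 = ((6*1)*7)*7 = (6*7)*7 = 42*7 = 294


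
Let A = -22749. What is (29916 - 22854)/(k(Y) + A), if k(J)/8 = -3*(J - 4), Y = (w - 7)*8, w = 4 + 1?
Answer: -2354/7423 ≈ -0.31712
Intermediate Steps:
w = 5
Y = -16 (Y = (5 - 7)*8 = -2*8 = -16)
k(J) = 96 - 24*J (k(J) = 8*(-3*(J - 4)) = 8*(-3*(-4 + J)) = 8*(12 - 3*J) = 96 - 24*J)
(29916 - 22854)/(k(Y) + A) = (29916 - 22854)/((96 - 24*(-16)) - 22749) = 7062/((96 + 384) - 22749) = 7062/(480 - 22749) = 7062/(-22269) = 7062*(-1/22269) = -2354/7423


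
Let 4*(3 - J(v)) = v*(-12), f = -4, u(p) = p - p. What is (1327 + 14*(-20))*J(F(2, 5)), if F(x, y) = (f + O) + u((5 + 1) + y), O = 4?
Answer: 3141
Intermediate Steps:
u(p) = 0
F(x, y) = 0 (F(x, y) = (-4 + 4) + 0 = 0 + 0 = 0)
J(v) = 3 + 3*v (J(v) = 3 - v*(-12)/4 = 3 - (-3)*v = 3 + 3*v)
(1327 + 14*(-20))*J(F(2, 5)) = (1327 + 14*(-20))*(3 + 3*0) = (1327 - 280)*(3 + 0) = 1047*3 = 3141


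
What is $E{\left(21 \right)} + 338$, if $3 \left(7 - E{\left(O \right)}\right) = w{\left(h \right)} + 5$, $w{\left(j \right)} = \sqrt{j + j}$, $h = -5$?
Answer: $\frac{1030}{3} - \frac{i \sqrt{10}}{3} \approx 343.33 - 1.0541 i$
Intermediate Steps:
$w{\left(j \right)} = \sqrt{2} \sqrt{j}$ ($w{\left(j \right)} = \sqrt{2 j} = \sqrt{2} \sqrt{j}$)
$E{\left(O \right)} = \frac{16}{3} - \frac{i \sqrt{10}}{3}$ ($E{\left(O \right)} = 7 - \frac{\sqrt{2} \sqrt{-5} + 5}{3} = 7 - \frac{\sqrt{2} i \sqrt{5} + 5}{3} = 7 - \frac{i \sqrt{10} + 5}{3} = 7 - \frac{5 + i \sqrt{10}}{3} = 7 - \left(\frac{5}{3} + \frac{i \sqrt{10}}{3}\right) = \frac{16}{3} - \frac{i \sqrt{10}}{3}$)
$E{\left(21 \right)} + 338 = \left(\frac{16}{3} - \frac{i \sqrt{10}}{3}\right) + 338 = \frac{1030}{3} - \frac{i \sqrt{10}}{3}$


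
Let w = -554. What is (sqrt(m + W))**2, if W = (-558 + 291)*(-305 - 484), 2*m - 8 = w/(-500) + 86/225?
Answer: 948004853/4500 ≈ 2.1067e+5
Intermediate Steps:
m = 21353/4500 (m = 4 + (-554/(-500) + 86/225)/2 = 4 + (-554*(-1/500) + 86*(1/225))/2 = 4 + (277/250 + 86/225)/2 = 4 + (1/2)*(3353/2250) = 4 + 3353/4500 = 21353/4500 ≈ 4.7451)
W = 210663 (W = -267*(-789) = 210663)
(sqrt(m + W))**2 = (sqrt(21353/4500 + 210663))**2 = (sqrt(948004853/4500))**2 = (sqrt(4740024265)/150)**2 = 948004853/4500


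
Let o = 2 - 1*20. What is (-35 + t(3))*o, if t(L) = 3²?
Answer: 468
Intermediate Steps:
t(L) = 9
o = -18 (o = 2 - 20 = -18)
(-35 + t(3))*o = (-35 + 9)*(-18) = -26*(-18) = 468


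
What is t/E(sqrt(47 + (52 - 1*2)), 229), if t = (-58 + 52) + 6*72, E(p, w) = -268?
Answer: -213/134 ≈ -1.5896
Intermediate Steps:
t = 426 (t = -6 + 432 = 426)
t/E(sqrt(47 + (52 - 1*2)), 229) = 426/(-268) = 426*(-1/268) = -213/134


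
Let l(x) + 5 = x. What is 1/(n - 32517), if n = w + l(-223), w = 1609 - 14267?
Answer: -1/45403 ≈ -2.2025e-5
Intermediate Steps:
l(x) = -5 + x
w = -12658
n = -12886 (n = -12658 + (-5 - 223) = -12658 - 228 = -12886)
1/(n - 32517) = 1/(-12886 - 32517) = 1/(-45403) = -1/45403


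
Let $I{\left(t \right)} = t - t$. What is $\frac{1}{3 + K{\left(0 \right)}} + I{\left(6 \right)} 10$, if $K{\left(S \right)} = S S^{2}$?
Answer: $\frac{1}{3} \approx 0.33333$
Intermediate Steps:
$K{\left(S \right)} = S^{3}$
$I{\left(t \right)} = 0$
$\frac{1}{3 + K{\left(0 \right)}} + I{\left(6 \right)} 10 = \frac{1}{3 + 0^{3}} + 0 \cdot 10 = \frac{1}{3 + 0} + 0 = \frac{1}{3} + 0 = \frac{1}{3}$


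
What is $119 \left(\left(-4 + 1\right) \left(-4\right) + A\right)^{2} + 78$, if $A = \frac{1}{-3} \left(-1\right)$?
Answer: $\frac{163613}{9} \approx 18179.0$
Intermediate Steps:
$A = \frac{1}{3}$ ($A = \left(- \frac{1}{3}\right) \left(-1\right) = \frac{1}{3} \approx 0.33333$)
$119 \left(\left(-4 + 1\right) \left(-4\right) + A\right)^{2} + 78 = 119 \left(\left(-4 + 1\right) \left(-4\right) + \frac{1}{3}\right)^{2} + 78 = 119 \left(\left(-3\right) \left(-4\right) + \frac{1}{3}\right)^{2} + 78 = 119 \left(12 + \frac{1}{3}\right)^{2} + 78 = 119 \left(\frac{37}{3}\right)^{2} + 78 = 119 \cdot \frac{1369}{9} + 78 = \frac{162911}{9} + 78 = \frac{163613}{9}$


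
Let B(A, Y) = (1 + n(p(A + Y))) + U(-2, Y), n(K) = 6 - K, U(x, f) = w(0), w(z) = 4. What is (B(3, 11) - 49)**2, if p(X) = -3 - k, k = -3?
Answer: 1444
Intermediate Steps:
U(x, f) = 4
p(X) = 0 (p(X) = -3 - 1*(-3) = -3 + 3 = 0)
B(A, Y) = 11 (B(A, Y) = (1 + (6 - 1*0)) + 4 = (1 + (6 + 0)) + 4 = (1 + 6) + 4 = 7 + 4 = 11)
(B(3, 11) - 49)**2 = (11 - 49)**2 = (-38)**2 = 1444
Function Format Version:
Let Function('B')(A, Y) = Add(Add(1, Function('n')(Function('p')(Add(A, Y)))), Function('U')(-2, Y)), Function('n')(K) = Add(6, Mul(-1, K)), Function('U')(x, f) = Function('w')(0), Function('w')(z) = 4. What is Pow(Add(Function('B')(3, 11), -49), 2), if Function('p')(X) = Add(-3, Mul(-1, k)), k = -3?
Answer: 1444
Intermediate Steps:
Function('U')(x, f) = 4
Function('p')(X) = 0 (Function('p')(X) = Add(-3, Mul(-1, -3)) = Add(-3, 3) = 0)
Function('B')(A, Y) = 11 (Function('B')(A, Y) = Add(Add(1, Add(6, Mul(-1, 0))), 4) = Add(Add(1, Add(6, 0)), 4) = Add(Add(1, 6), 4) = Add(7, 4) = 11)
Pow(Add(Function('B')(3, 11), -49), 2) = Pow(Add(11, -49), 2) = Pow(-38, 2) = 1444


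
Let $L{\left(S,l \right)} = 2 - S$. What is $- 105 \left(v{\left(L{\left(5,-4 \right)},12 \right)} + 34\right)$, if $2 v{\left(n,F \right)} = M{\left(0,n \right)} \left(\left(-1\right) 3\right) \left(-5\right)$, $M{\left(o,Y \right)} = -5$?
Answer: $\frac{735}{2} \approx 367.5$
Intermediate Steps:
$v{\left(n,F \right)} = - \frac{75}{2}$ ($v{\left(n,F \right)} = \frac{- 5 \left(\left(-1\right) 3\right) \left(-5\right)}{2} = \frac{\left(-5\right) \left(-3\right) \left(-5\right)}{2} = \frac{15 \left(-5\right)}{2} = \frac{1}{2} \left(-75\right) = - \frac{75}{2}$)
$- 105 \left(v{\left(L{\left(5,-4 \right)},12 \right)} + 34\right) = - 105 \left(- \frac{75}{2} + 34\right) = \left(-105\right) \left(- \frac{7}{2}\right) = \frac{735}{2}$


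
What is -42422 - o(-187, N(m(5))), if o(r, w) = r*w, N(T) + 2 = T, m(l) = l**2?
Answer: -38121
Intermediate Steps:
N(T) = -2 + T
-42422 - o(-187, N(m(5))) = -42422 - (-187)*(-2 + 5**2) = -42422 - (-187)*(-2 + 25) = -42422 - (-187)*23 = -42422 - 1*(-4301) = -42422 + 4301 = -38121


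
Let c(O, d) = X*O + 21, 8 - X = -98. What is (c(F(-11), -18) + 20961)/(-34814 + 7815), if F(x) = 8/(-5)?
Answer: -14866/19285 ≈ -0.77086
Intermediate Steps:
X = 106 (X = 8 - 1*(-98) = 8 + 98 = 106)
F(x) = -8/5 (F(x) = 8*(-1/5) = -8/5)
c(O, d) = 21 + 106*O (c(O, d) = 106*O + 21 = 21 + 106*O)
(c(F(-11), -18) + 20961)/(-34814 + 7815) = ((21 + 106*(-8/5)) + 20961)/(-34814 + 7815) = ((21 - 848/5) + 20961)/(-26999) = (-743/5 + 20961)*(-1/26999) = (104062/5)*(-1/26999) = -14866/19285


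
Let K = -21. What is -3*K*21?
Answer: 1323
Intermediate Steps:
-3*K*21 = -3*(-21)*21 = 63*21 = 1323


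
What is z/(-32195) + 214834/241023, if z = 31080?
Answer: -114882842/1551947097 ≈ -0.074025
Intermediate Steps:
z/(-32195) + 214834/241023 = 31080/(-32195) + 214834/241023 = 31080*(-1/32195) + 214834*(1/241023) = -6216/6439 + 214834/241023 = -114882842/1551947097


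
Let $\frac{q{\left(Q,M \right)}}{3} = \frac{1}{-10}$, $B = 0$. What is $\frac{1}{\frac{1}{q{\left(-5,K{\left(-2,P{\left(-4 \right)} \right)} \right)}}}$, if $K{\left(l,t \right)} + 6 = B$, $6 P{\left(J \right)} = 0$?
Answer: $- \frac{3}{10} \approx -0.3$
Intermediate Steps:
$P{\left(J \right)} = 0$ ($P{\left(J \right)} = \frac{1}{6} \cdot 0 = 0$)
$K{\left(l,t \right)} = -6$ ($K{\left(l,t \right)} = -6 + 0 = -6$)
$q{\left(Q,M \right)} = - \frac{3}{10}$ ($q{\left(Q,M \right)} = \frac{3}{-10} = 3 \left(- \frac{1}{10}\right) = - \frac{3}{10}$)
$\frac{1}{\frac{1}{q{\left(-5,K{\left(-2,P{\left(-4 \right)} \right)} \right)}}} = \frac{1}{\frac{1}{- \frac{3}{10}}} = \frac{1}{- \frac{10}{3}} = - \frac{3}{10}$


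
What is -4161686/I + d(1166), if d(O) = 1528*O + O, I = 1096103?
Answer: 1954143612156/1096103 ≈ 1.7828e+6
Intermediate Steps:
d(O) = 1529*O
-4161686/I + d(1166) = -4161686/1096103 + 1529*1166 = -4161686*1/1096103 + 1782814 = -4161686/1096103 + 1782814 = 1954143612156/1096103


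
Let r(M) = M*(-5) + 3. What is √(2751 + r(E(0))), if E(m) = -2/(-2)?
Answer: √2749 ≈ 52.431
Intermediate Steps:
E(m) = 1 (E(m) = -2*(-½) = 1)
r(M) = 3 - 5*M (r(M) = -5*M + 3 = 3 - 5*M)
√(2751 + r(E(0))) = √(2751 + (3 - 5*1)) = √(2751 + (3 - 5)) = √(2751 - 2) = √2749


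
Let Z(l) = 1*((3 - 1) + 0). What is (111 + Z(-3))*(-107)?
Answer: -12091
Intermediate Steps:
Z(l) = 2 (Z(l) = 1*(2 + 0) = 1*2 = 2)
(111 + Z(-3))*(-107) = (111 + 2)*(-107) = 113*(-107) = -12091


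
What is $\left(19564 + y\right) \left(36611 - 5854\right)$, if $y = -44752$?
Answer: $-774707316$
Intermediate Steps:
$\left(19564 + y\right) \left(36611 - 5854\right) = \left(19564 - 44752\right) \left(36611 - 5854\right) = \left(-25188\right) 30757 = -774707316$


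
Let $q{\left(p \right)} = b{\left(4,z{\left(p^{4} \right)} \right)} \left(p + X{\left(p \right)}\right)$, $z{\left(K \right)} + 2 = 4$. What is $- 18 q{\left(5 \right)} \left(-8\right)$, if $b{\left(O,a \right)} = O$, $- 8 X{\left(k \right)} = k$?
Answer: $2520$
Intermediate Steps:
$X{\left(k \right)} = - \frac{k}{8}$
$z{\left(K \right)} = 2$ ($z{\left(K \right)} = -2 + 4 = 2$)
$q{\left(p \right)} = \frac{7 p}{2}$ ($q{\left(p \right)} = 4 \left(p - \frac{p}{8}\right) = 4 \frac{7 p}{8} = \frac{7 p}{2}$)
$- 18 q{\left(5 \right)} \left(-8\right) = - 18 \cdot \frac{7}{2} \cdot 5 \left(-8\right) = \left(-18\right) \frac{35}{2} \left(-8\right) = \left(-315\right) \left(-8\right) = 2520$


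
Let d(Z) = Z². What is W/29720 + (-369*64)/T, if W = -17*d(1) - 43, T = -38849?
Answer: 34976829/57729614 ≈ 0.60587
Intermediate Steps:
W = -60 (W = -17*1² - 43 = -17*1 - 43 = -17 - 43 = -60)
W/29720 + (-369*64)/T = -60/29720 - 369*64/(-38849) = -60*1/29720 - 23616*(-1/38849) = -3/1486 + 23616/38849 = 34976829/57729614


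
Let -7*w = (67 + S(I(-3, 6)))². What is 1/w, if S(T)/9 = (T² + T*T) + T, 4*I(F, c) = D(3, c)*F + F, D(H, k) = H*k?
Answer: -448/826620001 ≈ -5.4197e-7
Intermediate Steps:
I(F, c) = F/4 + 3*F*c/4 (I(F, c) = ((3*c)*F + F)/4 = (3*F*c + F)/4 = (F + 3*F*c)/4 = F/4 + 3*F*c/4)
S(T) = 9*T + 18*T² (S(T) = 9*((T² + T*T) + T) = 9*((T² + T²) + T) = 9*(2*T² + T) = 9*(T + 2*T²) = 9*T + 18*T²)
w = -826620001/448 (w = -(67 + 9*((¼)*(-3)*(1 + 3*6))*(1 + 2*((¼)*(-3)*(1 + 3*6))))²/7 = -(67 + 9*((¼)*(-3)*(1 + 18))*(1 + 2*((¼)*(-3)*(1 + 18))))²/7 = -(67 + 9*((¼)*(-3)*19)*(1 + 2*((¼)*(-3)*19)))²/7 = -(67 + 9*(-57/4)*(1 + 2*(-57/4)))²/7 = -(67 + 9*(-57/4)*(1 - 57/2))²/7 = -(67 + 9*(-57/4)*(-55/2))²/7 = -(67 + 28215/8)²/7 = -(28751/8)²/7 = -⅐*826620001/64 = -826620001/448 ≈ -1.8451e+6)
1/w = 1/(-826620001/448) = -448/826620001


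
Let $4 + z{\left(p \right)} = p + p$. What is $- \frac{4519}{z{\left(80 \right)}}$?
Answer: $- \frac{4519}{156} \approx -28.968$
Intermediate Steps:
$z{\left(p \right)} = -4 + 2 p$ ($z{\left(p \right)} = -4 + \left(p + p\right) = -4 + 2 p$)
$- \frac{4519}{z{\left(80 \right)}} = - \frac{4519}{-4 + 2 \cdot 80} = - \frac{4519}{-4 + 160} = - \frac{4519}{156}$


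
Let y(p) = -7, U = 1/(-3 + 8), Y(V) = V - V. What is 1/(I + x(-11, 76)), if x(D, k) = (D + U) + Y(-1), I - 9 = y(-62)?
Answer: -5/44 ≈ -0.11364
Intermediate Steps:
Y(V) = 0
U = 1/5 ≈ 0.20000
I = 2 (I = 9 - 7 = 2)
x(D, k) = 1/5 + D (x(D, k) = (D + 1/5) + 0 = (1/5 + D) + 0 = 1/5 + D)
1/(I + x(-11, 76)) = 1/(2 + (1/5 - 11)) = 1/(2 - 54/5) = 1/(-44/5) = -5/44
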